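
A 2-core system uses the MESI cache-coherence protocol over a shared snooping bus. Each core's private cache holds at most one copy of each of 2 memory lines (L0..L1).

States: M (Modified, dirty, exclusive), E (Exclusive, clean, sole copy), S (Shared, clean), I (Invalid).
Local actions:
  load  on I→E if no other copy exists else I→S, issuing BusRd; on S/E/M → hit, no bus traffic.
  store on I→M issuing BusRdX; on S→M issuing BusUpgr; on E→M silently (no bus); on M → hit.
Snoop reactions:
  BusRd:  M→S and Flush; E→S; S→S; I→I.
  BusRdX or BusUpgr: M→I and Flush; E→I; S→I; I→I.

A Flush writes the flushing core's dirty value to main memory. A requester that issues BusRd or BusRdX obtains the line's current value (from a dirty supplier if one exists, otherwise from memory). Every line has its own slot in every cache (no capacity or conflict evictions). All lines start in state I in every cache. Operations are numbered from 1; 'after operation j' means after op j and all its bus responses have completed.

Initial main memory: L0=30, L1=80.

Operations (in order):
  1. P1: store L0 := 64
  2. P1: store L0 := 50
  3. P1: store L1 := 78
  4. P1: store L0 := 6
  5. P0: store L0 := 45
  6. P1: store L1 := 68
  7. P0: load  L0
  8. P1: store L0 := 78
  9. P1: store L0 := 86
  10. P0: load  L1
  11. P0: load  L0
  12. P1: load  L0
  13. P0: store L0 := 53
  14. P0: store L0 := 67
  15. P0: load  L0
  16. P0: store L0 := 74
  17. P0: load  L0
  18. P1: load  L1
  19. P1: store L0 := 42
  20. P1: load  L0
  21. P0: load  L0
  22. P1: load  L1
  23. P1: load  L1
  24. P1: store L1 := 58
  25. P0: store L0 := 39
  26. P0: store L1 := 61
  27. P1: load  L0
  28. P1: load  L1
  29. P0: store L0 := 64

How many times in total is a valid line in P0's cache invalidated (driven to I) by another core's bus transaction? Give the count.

[1] P1: store L0 := 64 | P0:I, P1:M(64) | bus: BusRdX
[2] P1: store L0 := 50 | P0:I, P1:M(50) | bus: none
[3] P1: store L1 := 78 | P0:I, P1:M(78) | bus: BusRdX
[4] P1: store L0 := 6 | P0:I, P1:M(6) | bus: none
[5] P0: store L0 := 45 | P0:M(45), P1:I | bus: BusRdX,Flush
[6] P1: store L1 := 68 | P0:I, P1:M(68) | bus: none
[7] P0: load  L0 | P0:M(45), P1:I | bus: none
[8] P1: store L0 := 78 | P0:I, P1:M(78) | bus: BusRdX,Flush
[9] P1: store L0 := 86 | P0:I, P1:M(86) | bus: none
[10] P0: load  L1 | P0:S(68), P1:S(68) | bus: BusRd,Flush
[11] P0: load  L0 | P0:S(86), P1:S(86) | bus: BusRd,Flush
[12] P1: load  L0 | P0:S(86), P1:S(86) | bus: none
[13] P0: store L0 := 53 | P0:M(53), P1:I | bus: BusUpgr
[14] P0: store L0 := 67 | P0:M(67), P1:I | bus: none
[15] P0: load  L0 | P0:M(67), P1:I | bus: none
[16] P0: store L0 := 74 | P0:M(74), P1:I | bus: none
[17] P0: load  L0 | P0:M(74), P1:I | bus: none
[18] P1: load  L1 | P0:S(68), P1:S(68) | bus: none
[19] P1: store L0 := 42 | P0:I, P1:M(42) | bus: BusRdX,Flush
[20] P1: load  L0 | P0:I, P1:M(42) | bus: none
[21] P0: load  L0 | P0:S(42), P1:S(42) | bus: BusRd,Flush
[22] P1: load  L1 | P0:S(68), P1:S(68) | bus: none
[23] P1: load  L1 | P0:S(68), P1:S(68) | bus: none
[24] P1: store L1 := 58 | P0:I, P1:M(58) | bus: BusUpgr
[25] P0: store L0 := 39 | P0:M(39), P1:I | bus: BusUpgr
[26] P0: store L1 := 61 | P0:M(61), P1:I | bus: BusRdX,Flush
[27] P1: load  L0 | P0:S(39), P1:S(39) | bus: BusRd,Flush
[28] P1: load  L1 | P0:S(61), P1:S(61) | bus: BusRd,Flush
[29] P0: store L0 := 64 | P0:M(64), P1:I | bus: BusUpgr

invalidations = 3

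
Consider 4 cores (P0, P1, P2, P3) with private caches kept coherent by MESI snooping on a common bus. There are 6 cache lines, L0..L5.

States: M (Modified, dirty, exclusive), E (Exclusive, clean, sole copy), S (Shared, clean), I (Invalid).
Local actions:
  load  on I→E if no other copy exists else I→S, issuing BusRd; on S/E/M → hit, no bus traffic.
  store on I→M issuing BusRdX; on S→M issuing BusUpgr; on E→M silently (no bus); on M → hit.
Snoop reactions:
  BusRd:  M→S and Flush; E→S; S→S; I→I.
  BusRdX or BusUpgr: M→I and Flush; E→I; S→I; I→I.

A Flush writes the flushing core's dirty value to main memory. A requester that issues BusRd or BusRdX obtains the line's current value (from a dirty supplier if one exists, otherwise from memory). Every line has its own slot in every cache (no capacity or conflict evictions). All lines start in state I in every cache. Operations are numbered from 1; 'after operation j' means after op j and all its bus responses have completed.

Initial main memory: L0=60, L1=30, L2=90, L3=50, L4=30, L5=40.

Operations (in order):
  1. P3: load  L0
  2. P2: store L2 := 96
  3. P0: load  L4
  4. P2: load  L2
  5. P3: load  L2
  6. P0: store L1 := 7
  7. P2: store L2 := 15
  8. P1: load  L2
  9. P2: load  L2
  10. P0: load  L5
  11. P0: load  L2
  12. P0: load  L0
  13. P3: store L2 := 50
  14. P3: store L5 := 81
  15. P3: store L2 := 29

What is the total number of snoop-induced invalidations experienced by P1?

[1] P3: load  L0 | P0:I, P1:I, P2:I, P3:E(60) | bus: BusRd
[2] P2: store L2 := 96 | P0:I, P1:I, P2:M(96), P3:I | bus: BusRdX
[3] P0: load  L4 | P0:E(30), P1:I, P2:I, P3:I | bus: BusRd
[4] P2: load  L2 | P0:I, P1:I, P2:M(96), P3:I | bus: none
[5] P3: load  L2 | P0:I, P1:I, P2:S(96), P3:S(96) | bus: BusRd,Flush
[6] P0: store L1 := 7 | P0:M(7), P1:I, P2:I, P3:I | bus: BusRdX
[7] P2: store L2 := 15 | P0:I, P1:I, P2:M(15), P3:I | bus: BusUpgr
[8] P1: load  L2 | P0:I, P1:S(15), P2:S(15), P3:I | bus: BusRd,Flush
[9] P2: load  L2 | P0:I, P1:S(15), P2:S(15), P3:I | bus: none
[10] P0: load  L5 | P0:E(40), P1:I, P2:I, P3:I | bus: BusRd
[11] P0: load  L2 | P0:S(15), P1:S(15), P2:S(15), P3:I | bus: BusRd
[12] P0: load  L0 | P0:S(60), P1:I, P2:I, P3:S(60) | bus: BusRd
[13] P3: store L2 := 50 | P0:I, P1:I, P2:I, P3:M(50) | bus: BusRdX
[14] P3: store L5 := 81 | P0:I, P1:I, P2:I, P3:M(81) | bus: BusRdX
[15] P3: store L2 := 29 | P0:I, P1:I, P2:I, P3:M(29) | bus: none

invalidations = 1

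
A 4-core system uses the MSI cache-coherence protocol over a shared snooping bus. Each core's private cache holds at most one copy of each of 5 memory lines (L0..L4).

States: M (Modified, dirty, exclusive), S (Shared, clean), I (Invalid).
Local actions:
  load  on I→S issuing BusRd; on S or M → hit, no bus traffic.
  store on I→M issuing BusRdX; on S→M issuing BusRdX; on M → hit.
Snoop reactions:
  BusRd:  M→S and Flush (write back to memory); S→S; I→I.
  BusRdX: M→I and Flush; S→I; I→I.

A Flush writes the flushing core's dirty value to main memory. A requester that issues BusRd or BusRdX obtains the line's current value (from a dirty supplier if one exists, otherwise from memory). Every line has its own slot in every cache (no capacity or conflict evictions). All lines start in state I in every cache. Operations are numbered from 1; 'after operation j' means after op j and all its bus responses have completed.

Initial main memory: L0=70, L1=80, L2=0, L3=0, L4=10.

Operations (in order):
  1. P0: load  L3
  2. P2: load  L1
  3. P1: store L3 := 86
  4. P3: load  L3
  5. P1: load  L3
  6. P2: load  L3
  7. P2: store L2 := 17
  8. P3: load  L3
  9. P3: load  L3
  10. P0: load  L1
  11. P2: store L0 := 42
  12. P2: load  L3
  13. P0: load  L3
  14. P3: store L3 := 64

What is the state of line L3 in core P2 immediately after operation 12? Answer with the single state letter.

step 1: P0: load  L3  ⟶  SIII  (L3)  txn=BusRd  M[L3]=0
step 2: P2: load  L1  ⟶  IISI  (L1)  txn=BusRd  M[L1]=80
step 3: P1: store L3 := 86  ⟶  IMII  (L3)  txn=BusRdX  M[L3]=0
step 4: P3: load  L3  ⟶  ISIS  (L3)  txn=BusRd+Flush  M[L3]=86
step 5: P1: load  L3  ⟶  ISIS  (L3)  txn=∅  M[L3]=86
step 6: P2: load  L3  ⟶  ISSS  (L3)  txn=BusRd  M[L3]=86
step 7: P2: store L2 := 17  ⟶  IIMI  (L2)  txn=BusRdX  M[L2]=0
step 8: P3: load  L3  ⟶  ISSS  (L3)  txn=∅  M[L3]=86
step 9: P3: load  L3  ⟶  ISSS  (L3)  txn=∅  M[L3]=86
step 10: P0: load  L1  ⟶  SISI  (L1)  txn=BusRd  M[L1]=80
step 11: P2: store L0 := 42  ⟶  IIMI  (L0)  txn=BusRdX  M[L0]=70
step 12: P2: load  L3  ⟶  ISSS  (L3)  txn=∅  M[L3]=86
step 13: P0: load  L3  ⟶  SSSS  (L3)  txn=BusRd  M[L3]=86
step 14: P3: store L3 := 64  ⟶  IIIM  (L3)  txn=BusRdX  M[L3]=86

state = S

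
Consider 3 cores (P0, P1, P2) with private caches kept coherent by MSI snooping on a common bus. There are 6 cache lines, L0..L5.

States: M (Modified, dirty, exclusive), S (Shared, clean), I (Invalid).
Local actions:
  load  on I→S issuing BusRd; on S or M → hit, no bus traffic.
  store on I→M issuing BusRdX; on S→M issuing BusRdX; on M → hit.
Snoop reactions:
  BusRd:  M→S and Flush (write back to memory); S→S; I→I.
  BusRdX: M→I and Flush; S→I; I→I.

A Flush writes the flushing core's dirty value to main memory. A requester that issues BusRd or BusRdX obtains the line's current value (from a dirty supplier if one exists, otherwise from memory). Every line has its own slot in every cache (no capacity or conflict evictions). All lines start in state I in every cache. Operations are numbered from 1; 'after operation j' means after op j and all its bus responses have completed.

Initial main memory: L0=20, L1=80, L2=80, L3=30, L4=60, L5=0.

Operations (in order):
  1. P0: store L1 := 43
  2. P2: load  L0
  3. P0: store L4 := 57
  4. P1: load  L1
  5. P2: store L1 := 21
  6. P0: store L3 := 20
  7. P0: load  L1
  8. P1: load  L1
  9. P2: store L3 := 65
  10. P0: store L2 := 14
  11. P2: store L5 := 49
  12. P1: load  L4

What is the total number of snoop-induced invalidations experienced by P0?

invalidations = 2

  op1 P0: store L1 := 43 → M/I/I on L1; bus BusRdX; mem=80
  op2 P2: load  L0 → I/I/S on L0; bus BusRd; mem=20
  op3 P0: store L4 := 57 → M/I/I on L4; bus BusRdX; mem=60
  op4 P1: load  L1 → S/S/I on L1; bus BusRd Flush; mem=43
  op5 P2: store L1 := 21 → I/I/M on L1; bus BusRdX; mem=43
  op6 P0: store L3 := 20 → M/I/I on L3; bus BusRdX; mem=30
  op7 P0: load  L1 → S/I/S on L1; bus BusRd Flush; mem=21
  op8 P1: load  L1 → S/S/S on L1; bus BusRd; mem=21
  op9 P2: store L3 := 65 → I/I/M on L3; bus BusRdX Flush; mem=20
  op10 P0: store L2 := 14 → M/I/I on L2; bus BusRdX; mem=80
  op11 P2: store L5 := 49 → I/I/M on L5; bus BusRdX; mem=0
  op12 P1: load  L4 → S/S/I on L4; bus BusRd Flush; mem=57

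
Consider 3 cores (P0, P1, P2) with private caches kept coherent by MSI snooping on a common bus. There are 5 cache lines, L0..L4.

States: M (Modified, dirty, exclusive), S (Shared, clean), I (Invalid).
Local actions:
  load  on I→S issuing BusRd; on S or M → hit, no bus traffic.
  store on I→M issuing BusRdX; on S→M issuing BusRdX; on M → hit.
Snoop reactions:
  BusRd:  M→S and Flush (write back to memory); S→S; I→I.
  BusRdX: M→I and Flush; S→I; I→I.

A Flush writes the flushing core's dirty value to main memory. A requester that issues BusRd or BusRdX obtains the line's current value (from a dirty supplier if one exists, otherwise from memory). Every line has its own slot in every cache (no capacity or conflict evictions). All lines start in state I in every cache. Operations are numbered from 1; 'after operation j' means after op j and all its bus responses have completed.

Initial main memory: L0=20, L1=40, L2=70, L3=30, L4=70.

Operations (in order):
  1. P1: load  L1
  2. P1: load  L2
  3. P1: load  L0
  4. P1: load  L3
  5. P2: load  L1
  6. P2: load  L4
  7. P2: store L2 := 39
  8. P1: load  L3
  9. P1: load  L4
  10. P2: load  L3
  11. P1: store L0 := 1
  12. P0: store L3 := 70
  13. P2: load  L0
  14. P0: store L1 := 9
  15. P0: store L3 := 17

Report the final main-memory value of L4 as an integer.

[1] P1: load  L1 | P0:I, P1:S(40), P2:I | bus: BusRd
[2] P1: load  L2 | P0:I, P1:S(70), P2:I | bus: BusRd
[3] P1: load  L0 | P0:I, P1:S(20), P2:I | bus: BusRd
[4] P1: load  L3 | P0:I, P1:S(30), P2:I | bus: BusRd
[5] P2: load  L1 | P0:I, P1:S(40), P2:S(40) | bus: BusRd
[6] P2: load  L4 | P0:I, P1:I, P2:S(70) | bus: BusRd
[7] P2: store L2 := 39 | P0:I, P1:I, P2:M(39) | bus: BusRdX
[8] P1: load  L3 | P0:I, P1:S(30), P2:I | bus: none
[9] P1: load  L4 | P0:I, P1:S(70), P2:S(70) | bus: BusRd
[10] P2: load  L3 | P0:I, P1:S(30), P2:S(30) | bus: BusRd
[11] P1: store L0 := 1 | P0:I, P1:M(1), P2:I | bus: BusRdX
[12] P0: store L3 := 70 | P0:M(70), P1:I, P2:I | bus: BusRdX
[13] P2: load  L0 | P0:I, P1:S(1), P2:S(1) | bus: BusRd,Flush
[14] P0: store L1 := 9 | P0:M(9), P1:I, P2:I | bus: BusRdX
[15] P0: store L3 := 17 | P0:M(17), P1:I, P2:I | bus: none

memory[L4] = 70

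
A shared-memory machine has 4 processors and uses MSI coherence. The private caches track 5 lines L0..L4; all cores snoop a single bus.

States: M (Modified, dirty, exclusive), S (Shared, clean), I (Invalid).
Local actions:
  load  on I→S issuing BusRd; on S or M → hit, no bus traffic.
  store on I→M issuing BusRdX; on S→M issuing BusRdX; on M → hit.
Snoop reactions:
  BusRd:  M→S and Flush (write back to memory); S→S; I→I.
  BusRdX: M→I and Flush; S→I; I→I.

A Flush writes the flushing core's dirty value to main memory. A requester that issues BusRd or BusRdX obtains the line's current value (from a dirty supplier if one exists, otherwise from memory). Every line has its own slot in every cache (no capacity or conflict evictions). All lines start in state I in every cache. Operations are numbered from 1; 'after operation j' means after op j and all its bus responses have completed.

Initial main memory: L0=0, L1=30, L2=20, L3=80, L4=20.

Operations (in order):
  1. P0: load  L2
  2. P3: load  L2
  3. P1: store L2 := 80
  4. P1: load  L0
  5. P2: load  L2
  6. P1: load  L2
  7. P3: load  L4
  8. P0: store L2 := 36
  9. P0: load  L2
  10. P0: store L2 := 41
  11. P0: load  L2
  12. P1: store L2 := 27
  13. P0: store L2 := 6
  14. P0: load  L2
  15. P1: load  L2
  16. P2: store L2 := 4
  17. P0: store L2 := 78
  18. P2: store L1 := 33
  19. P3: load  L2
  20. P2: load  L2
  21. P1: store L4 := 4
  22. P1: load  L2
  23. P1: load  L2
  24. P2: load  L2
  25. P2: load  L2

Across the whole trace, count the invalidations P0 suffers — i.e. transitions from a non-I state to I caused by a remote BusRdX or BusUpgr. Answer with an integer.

  op1 P0: load  L2 → S/I/I/I on L2; bus BusRd; mem=20
  op2 P3: load  L2 → S/I/I/S on L2; bus BusRd; mem=20
  op3 P1: store L2 := 80 → I/M/I/I on L2; bus BusRdX; mem=20
  op4 P1: load  L0 → I/S/I/I on L0; bus BusRd; mem=0
  op5 P2: load  L2 → I/S/S/I on L2; bus BusRd Flush; mem=80
  op6 P1: load  L2 → I/S/S/I on L2; bus (none); mem=80
  op7 P3: load  L4 → I/I/I/S on L4; bus BusRd; mem=20
  op8 P0: store L2 := 36 → M/I/I/I on L2; bus BusRdX; mem=80
  op9 P0: load  L2 → M/I/I/I on L2; bus (none); mem=80
  op10 P0: store L2 := 41 → M/I/I/I on L2; bus (none); mem=80
  op11 P0: load  L2 → M/I/I/I on L2; bus (none); mem=80
  op12 P1: store L2 := 27 → I/M/I/I on L2; bus BusRdX Flush; mem=41
  op13 P0: store L2 := 6 → M/I/I/I on L2; bus BusRdX Flush; mem=27
  op14 P0: load  L2 → M/I/I/I on L2; bus (none); mem=27
  op15 P1: load  L2 → S/S/I/I on L2; bus BusRd Flush; mem=6
  op16 P2: store L2 := 4 → I/I/M/I on L2; bus BusRdX; mem=6
  op17 P0: store L2 := 78 → M/I/I/I on L2; bus BusRdX Flush; mem=4
  op18 P2: store L1 := 33 → I/I/M/I on L1; bus BusRdX; mem=30
  op19 P3: load  L2 → S/I/I/S on L2; bus BusRd Flush; mem=78
  op20 P2: load  L2 → S/I/S/S on L2; bus BusRd; mem=78
  op21 P1: store L4 := 4 → I/M/I/I on L4; bus BusRdX; mem=20
  op22 P1: load  L2 → S/S/S/S on L2; bus BusRd; mem=78
  op23 P1: load  L2 → S/S/S/S on L2; bus (none); mem=78
  op24 P2: load  L2 → S/S/S/S on L2; bus (none); mem=78
  op25 P2: load  L2 → S/S/S/S on L2; bus (none); mem=78

invalidations = 3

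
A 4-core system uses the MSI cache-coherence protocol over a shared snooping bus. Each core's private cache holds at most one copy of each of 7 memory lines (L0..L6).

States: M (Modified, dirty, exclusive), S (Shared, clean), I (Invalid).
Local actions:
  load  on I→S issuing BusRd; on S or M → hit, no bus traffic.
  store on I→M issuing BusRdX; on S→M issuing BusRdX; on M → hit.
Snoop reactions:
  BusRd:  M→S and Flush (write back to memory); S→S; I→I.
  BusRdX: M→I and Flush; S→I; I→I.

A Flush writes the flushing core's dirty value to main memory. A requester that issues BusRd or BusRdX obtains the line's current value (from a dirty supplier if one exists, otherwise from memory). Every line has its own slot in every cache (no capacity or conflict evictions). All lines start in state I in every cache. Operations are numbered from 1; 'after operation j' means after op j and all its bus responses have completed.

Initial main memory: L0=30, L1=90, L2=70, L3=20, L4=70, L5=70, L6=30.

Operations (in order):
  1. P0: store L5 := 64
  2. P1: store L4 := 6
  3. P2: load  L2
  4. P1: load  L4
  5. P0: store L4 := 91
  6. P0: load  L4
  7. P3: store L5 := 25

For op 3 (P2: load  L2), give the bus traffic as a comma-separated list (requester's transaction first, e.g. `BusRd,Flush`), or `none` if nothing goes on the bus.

bus = BusRd

  op1 P0: store L5 := 64 → M/I/I/I on L5; bus BusRdX; mem=70
  op2 P1: store L4 := 6 → I/M/I/I on L4; bus BusRdX; mem=70
  op3 P2: load  L2 → I/I/S/I on L2; bus BusRd; mem=70
  op4 P1: load  L4 → I/M/I/I on L4; bus (none); mem=70
  op5 P0: store L4 := 91 → M/I/I/I on L4; bus BusRdX Flush; mem=6
  op6 P0: load  L4 → M/I/I/I on L4; bus (none); mem=6
  op7 P3: store L5 := 25 → I/I/I/M on L5; bus BusRdX Flush; mem=64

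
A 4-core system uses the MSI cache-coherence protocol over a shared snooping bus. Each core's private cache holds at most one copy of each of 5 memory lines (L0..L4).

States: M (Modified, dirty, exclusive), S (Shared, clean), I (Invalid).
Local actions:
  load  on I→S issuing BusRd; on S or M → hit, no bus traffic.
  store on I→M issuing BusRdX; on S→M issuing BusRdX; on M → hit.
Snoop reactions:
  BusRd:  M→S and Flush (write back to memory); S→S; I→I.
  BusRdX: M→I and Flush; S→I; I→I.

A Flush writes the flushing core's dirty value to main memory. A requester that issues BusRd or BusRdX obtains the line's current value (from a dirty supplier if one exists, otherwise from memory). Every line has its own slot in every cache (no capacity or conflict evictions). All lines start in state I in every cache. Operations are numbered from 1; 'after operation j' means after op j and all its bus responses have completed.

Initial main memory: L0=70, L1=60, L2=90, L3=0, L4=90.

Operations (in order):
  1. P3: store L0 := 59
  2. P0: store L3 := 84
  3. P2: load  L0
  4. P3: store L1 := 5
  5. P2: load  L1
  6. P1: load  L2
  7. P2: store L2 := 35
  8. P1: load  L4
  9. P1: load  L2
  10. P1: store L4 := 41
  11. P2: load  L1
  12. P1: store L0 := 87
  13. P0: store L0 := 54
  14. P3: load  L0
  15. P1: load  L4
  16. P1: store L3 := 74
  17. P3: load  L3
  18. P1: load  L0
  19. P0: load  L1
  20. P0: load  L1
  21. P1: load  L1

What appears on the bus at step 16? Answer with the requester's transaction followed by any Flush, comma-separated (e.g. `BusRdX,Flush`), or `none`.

bus = BusRdX,Flush

step 1: P3: store L0 := 59  ⟶  IIIM  (L0)  txn=BusRdX  M[L0]=70
step 2: P0: store L3 := 84  ⟶  MIII  (L3)  txn=BusRdX  M[L3]=0
step 3: P2: load  L0  ⟶  IISS  (L0)  txn=BusRd+Flush  M[L0]=59
step 4: P3: store L1 := 5  ⟶  IIIM  (L1)  txn=BusRdX  M[L1]=60
step 5: P2: load  L1  ⟶  IISS  (L1)  txn=BusRd+Flush  M[L1]=5
step 6: P1: load  L2  ⟶  ISII  (L2)  txn=BusRd  M[L2]=90
step 7: P2: store L2 := 35  ⟶  IIMI  (L2)  txn=BusRdX  M[L2]=90
step 8: P1: load  L4  ⟶  ISII  (L4)  txn=BusRd  M[L4]=90
step 9: P1: load  L2  ⟶  ISSI  (L2)  txn=BusRd+Flush  M[L2]=35
step 10: P1: store L4 := 41  ⟶  IMII  (L4)  txn=BusRdX  M[L4]=90
step 11: P2: load  L1  ⟶  IISS  (L1)  txn=∅  M[L1]=5
step 12: P1: store L0 := 87  ⟶  IMII  (L0)  txn=BusRdX  M[L0]=59
step 13: P0: store L0 := 54  ⟶  MIII  (L0)  txn=BusRdX+Flush  M[L0]=87
step 14: P3: load  L0  ⟶  SIIS  (L0)  txn=BusRd+Flush  M[L0]=54
step 15: P1: load  L4  ⟶  IMII  (L4)  txn=∅  M[L4]=90
step 16: P1: store L3 := 74  ⟶  IMII  (L3)  txn=BusRdX+Flush  M[L3]=84
step 17: P3: load  L3  ⟶  ISIS  (L3)  txn=BusRd+Flush  M[L3]=74
step 18: P1: load  L0  ⟶  SSIS  (L0)  txn=BusRd  M[L0]=54
step 19: P0: load  L1  ⟶  SISS  (L1)  txn=BusRd  M[L1]=5
step 20: P0: load  L1  ⟶  SISS  (L1)  txn=∅  M[L1]=5
step 21: P1: load  L1  ⟶  SSSS  (L1)  txn=BusRd  M[L1]=5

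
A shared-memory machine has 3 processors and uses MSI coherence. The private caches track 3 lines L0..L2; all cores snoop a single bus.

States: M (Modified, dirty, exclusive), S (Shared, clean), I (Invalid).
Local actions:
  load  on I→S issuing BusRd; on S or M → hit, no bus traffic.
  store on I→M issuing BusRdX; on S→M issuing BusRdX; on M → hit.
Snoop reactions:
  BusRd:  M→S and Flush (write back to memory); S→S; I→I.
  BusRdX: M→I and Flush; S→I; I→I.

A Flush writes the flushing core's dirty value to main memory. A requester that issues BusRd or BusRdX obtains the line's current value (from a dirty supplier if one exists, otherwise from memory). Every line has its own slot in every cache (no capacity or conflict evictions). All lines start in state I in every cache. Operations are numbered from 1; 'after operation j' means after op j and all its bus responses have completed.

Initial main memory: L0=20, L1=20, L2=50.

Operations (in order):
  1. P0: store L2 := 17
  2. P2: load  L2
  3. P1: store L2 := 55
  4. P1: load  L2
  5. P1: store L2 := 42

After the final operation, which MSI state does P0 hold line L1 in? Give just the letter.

state = I

[1] P0: store L2 := 17 | P0:M(17), P1:I, P2:I | bus: BusRdX
[2] P2: load  L2 | P0:S(17), P1:I, P2:S(17) | bus: BusRd,Flush
[3] P1: store L2 := 55 | P0:I, P1:M(55), P2:I | bus: BusRdX
[4] P1: load  L2 | P0:I, P1:M(55), P2:I | bus: none
[5] P1: store L2 := 42 | P0:I, P1:M(42), P2:I | bus: none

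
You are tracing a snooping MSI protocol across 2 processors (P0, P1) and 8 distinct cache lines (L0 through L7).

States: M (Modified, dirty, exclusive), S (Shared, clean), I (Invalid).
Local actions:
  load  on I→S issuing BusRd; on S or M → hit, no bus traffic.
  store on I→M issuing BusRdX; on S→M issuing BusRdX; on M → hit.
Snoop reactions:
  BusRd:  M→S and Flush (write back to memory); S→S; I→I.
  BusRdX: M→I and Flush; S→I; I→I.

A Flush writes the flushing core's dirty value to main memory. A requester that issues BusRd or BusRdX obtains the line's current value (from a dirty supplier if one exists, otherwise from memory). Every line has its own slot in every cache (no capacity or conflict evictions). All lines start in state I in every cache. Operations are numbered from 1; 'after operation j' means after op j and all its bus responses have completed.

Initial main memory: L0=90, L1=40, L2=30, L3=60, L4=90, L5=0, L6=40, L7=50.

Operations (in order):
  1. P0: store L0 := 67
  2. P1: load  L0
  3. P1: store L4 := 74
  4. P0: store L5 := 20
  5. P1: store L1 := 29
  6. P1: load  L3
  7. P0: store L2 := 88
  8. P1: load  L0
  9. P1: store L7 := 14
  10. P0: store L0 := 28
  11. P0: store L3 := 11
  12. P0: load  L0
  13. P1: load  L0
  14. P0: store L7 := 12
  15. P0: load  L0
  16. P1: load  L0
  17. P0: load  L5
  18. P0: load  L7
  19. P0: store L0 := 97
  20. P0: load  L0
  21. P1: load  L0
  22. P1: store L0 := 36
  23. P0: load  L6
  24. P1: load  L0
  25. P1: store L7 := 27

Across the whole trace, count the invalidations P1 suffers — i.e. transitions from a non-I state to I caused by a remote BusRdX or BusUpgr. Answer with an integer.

invalidations = 4

[1] P0: store L0 := 67 | P0:M(67), P1:I | bus: BusRdX
[2] P1: load  L0 | P0:S(67), P1:S(67) | bus: BusRd,Flush
[3] P1: store L4 := 74 | P0:I, P1:M(74) | bus: BusRdX
[4] P0: store L5 := 20 | P0:M(20), P1:I | bus: BusRdX
[5] P1: store L1 := 29 | P0:I, P1:M(29) | bus: BusRdX
[6] P1: load  L3 | P0:I, P1:S(60) | bus: BusRd
[7] P0: store L2 := 88 | P0:M(88), P1:I | bus: BusRdX
[8] P1: load  L0 | P0:S(67), P1:S(67) | bus: none
[9] P1: store L7 := 14 | P0:I, P1:M(14) | bus: BusRdX
[10] P0: store L0 := 28 | P0:M(28), P1:I | bus: BusRdX
[11] P0: store L3 := 11 | P0:M(11), P1:I | bus: BusRdX
[12] P0: load  L0 | P0:M(28), P1:I | bus: none
[13] P1: load  L0 | P0:S(28), P1:S(28) | bus: BusRd,Flush
[14] P0: store L7 := 12 | P0:M(12), P1:I | bus: BusRdX,Flush
[15] P0: load  L0 | P0:S(28), P1:S(28) | bus: none
[16] P1: load  L0 | P0:S(28), P1:S(28) | bus: none
[17] P0: load  L5 | P0:M(20), P1:I | bus: none
[18] P0: load  L7 | P0:M(12), P1:I | bus: none
[19] P0: store L0 := 97 | P0:M(97), P1:I | bus: BusRdX
[20] P0: load  L0 | P0:M(97), P1:I | bus: none
[21] P1: load  L0 | P0:S(97), P1:S(97) | bus: BusRd,Flush
[22] P1: store L0 := 36 | P0:I, P1:M(36) | bus: BusRdX
[23] P0: load  L6 | P0:S(40), P1:I | bus: BusRd
[24] P1: load  L0 | P0:I, P1:M(36) | bus: none
[25] P1: store L7 := 27 | P0:I, P1:M(27) | bus: BusRdX,Flush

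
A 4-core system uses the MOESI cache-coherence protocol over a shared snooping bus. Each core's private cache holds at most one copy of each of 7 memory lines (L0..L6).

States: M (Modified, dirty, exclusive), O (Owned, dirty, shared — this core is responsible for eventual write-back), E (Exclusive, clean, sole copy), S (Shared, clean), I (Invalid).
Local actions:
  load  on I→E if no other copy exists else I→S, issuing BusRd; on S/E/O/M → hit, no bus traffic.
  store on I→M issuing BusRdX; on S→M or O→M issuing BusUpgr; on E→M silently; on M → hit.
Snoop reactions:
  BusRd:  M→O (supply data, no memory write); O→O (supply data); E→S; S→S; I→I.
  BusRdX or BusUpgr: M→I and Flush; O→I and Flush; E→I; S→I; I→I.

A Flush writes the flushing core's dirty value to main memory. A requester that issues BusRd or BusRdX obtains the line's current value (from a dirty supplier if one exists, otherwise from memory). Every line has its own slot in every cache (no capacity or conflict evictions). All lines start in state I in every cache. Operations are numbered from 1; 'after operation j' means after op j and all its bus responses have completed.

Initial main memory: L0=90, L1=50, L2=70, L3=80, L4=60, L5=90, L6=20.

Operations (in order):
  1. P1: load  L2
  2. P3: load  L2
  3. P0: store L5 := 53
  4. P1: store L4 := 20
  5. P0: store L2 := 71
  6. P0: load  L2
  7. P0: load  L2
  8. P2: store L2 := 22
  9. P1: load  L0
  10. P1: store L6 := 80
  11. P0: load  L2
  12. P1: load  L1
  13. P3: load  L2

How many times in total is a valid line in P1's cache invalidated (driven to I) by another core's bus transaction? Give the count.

[1] P1: load  L2 | P0:I, P1:E(70), P2:I, P3:I | bus: BusRd
[2] P3: load  L2 | P0:I, P1:S(70), P2:I, P3:S(70) | bus: BusRd
[3] P0: store L5 := 53 | P0:M(53), P1:I, P2:I, P3:I | bus: BusRdX
[4] P1: store L4 := 20 | P0:I, P1:M(20), P2:I, P3:I | bus: BusRdX
[5] P0: store L2 := 71 | P0:M(71), P1:I, P2:I, P3:I | bus: BusRdX
[6] P0: load  L2 | P0:M(71), P1:I, P2:I, P3:I | bus: none
[7] P0: load  L2 | P0:M(71), P1:I, P2:I, P3:I | bus: none
[8] P2: store L2 := 22 | P0:I, P1:I, P2:M(22), P3:I | bus: BusRdX,Flush
[9] P1: load  L0 | P0:I, P1:E(90), P2:I, P3:I | bus: BusRd
[10] P1: store L6 := 80 | P0:I, P1:M(80), P2:I, P3:I | bus: BusRdX
[11] P0: load  L2 | P0:S(22), P1:I, P2:O(22), P3:I | bus: BusRd
[12] P1: load  L1 | P0:I, P1:E(50), P2:I, P3:I | bus: BusRd
[13] P3: load  L2 | P0:S(22), P1:I, P2:O(22), P3:S(22) | bus: BusRd

invalidations = 1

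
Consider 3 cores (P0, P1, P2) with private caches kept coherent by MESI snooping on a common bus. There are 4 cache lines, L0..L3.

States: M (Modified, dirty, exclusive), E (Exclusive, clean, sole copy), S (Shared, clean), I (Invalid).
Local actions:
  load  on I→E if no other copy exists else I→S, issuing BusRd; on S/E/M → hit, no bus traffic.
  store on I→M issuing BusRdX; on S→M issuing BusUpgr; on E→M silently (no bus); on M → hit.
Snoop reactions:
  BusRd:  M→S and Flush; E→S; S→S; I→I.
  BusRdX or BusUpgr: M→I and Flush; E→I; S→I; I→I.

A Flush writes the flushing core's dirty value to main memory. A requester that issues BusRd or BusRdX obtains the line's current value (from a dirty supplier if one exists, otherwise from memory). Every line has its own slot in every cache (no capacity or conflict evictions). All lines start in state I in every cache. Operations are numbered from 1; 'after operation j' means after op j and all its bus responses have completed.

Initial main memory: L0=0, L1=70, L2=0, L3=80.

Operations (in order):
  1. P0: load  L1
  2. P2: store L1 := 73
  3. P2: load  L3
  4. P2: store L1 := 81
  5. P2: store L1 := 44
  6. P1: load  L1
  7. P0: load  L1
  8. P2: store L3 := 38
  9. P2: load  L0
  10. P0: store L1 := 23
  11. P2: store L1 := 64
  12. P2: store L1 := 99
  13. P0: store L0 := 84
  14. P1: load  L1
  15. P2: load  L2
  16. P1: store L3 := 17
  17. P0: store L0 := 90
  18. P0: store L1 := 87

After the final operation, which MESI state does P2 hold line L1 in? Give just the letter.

state = I

[1] P0: load  L1 | P0:E(70), P1:I, P2:I | bus: BusRd
[2] P2: store L1 := 73 | P0:I, P1:I, P2:M(73) | bus: BusRdX
[3] P2: load  L3 | P0:I, P1:I, P2:E(80) | bus: BusRd
[4] P2: store L1 := 81 | P0:I, P1:I, P2:M(81) | bus: none
[5] P2: store L1 := 44 | P0:I, P1:I, P2:M(44) | bus: none
[6] P1: load  L1 | P0:I, P1:S(44), P2:S(44) | bus: BusRd,Flush
[7] P0: load  L1 | P0:S(44), P1:S(44), P2:S(44) | bus: BusRd
[8] P2: store L3 := 38 | P0:I, P1:I, P2:M(38) | bus: none
[9] P2: load  L0 | P0:I, P1:I, P2:E(0) | bus: BusRd
[10] P0: store L1 := 23 | P0:M(23), P1:I, P2:I | bus: BusUpgr
[11] P2: store L1 := 64 | P0:I, P1:I, P2:M(64) | bus: BusRdX,Flush
[12] P2: store L1 := 99 | P0:I, P1:I, P2:M(99) | bus: none
[13] P0: store L0 := 84 | P0:M(84), P1:I, P2:I | bus: BusRdX
[14] P1: load  L1 | P0:I, P1:S(99), P2:S(99) | bus: BusRd,Flush
[15] P2: load  L2 | P0:I, P1:I, P2:E(0) | bus: BusRd
[16] P1: store L3 := 17 | P0:I, P1:M(17), P2:I | bus: BusRdX,Flush
[17] P0: store L0 := 90 | P0:M(90), P1:I, P2:I | bus: none
[18] P0: store L1 := 87 | P0:M(87), P1:I, P2:I | bus: BusRdX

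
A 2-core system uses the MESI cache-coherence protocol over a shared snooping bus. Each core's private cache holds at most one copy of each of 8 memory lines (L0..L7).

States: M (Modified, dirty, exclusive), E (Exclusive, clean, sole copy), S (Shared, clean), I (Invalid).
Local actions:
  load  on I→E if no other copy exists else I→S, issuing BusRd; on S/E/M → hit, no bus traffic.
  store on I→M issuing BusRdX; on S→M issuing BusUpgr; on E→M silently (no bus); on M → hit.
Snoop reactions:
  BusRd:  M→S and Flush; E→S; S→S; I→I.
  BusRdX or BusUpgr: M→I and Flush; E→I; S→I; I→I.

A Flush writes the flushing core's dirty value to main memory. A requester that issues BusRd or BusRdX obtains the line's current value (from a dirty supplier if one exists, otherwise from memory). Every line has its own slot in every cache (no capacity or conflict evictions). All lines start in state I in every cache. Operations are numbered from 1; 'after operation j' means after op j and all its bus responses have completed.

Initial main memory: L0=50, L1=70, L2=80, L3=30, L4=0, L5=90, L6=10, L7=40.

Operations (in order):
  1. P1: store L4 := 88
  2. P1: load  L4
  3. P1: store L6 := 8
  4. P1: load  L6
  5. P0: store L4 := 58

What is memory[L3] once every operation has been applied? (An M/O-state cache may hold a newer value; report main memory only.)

memory[L3] = 30

[1] P1: store L4 := 88 | P0:I, P1:M(88) | bus: BusRdX
[2] P1: load  L4 | P0:I, P1:M(88) | bus: none
[3] P1: store L6 := 8 | P0:I, P1:M(8) | bus: BusRdX
[4] P1: load  L6 | P0:I, P1:M(8) | bus: none
[5] P0: store L4 := 58 | P0:M(58), P1:I | bus: BusRdX,Flush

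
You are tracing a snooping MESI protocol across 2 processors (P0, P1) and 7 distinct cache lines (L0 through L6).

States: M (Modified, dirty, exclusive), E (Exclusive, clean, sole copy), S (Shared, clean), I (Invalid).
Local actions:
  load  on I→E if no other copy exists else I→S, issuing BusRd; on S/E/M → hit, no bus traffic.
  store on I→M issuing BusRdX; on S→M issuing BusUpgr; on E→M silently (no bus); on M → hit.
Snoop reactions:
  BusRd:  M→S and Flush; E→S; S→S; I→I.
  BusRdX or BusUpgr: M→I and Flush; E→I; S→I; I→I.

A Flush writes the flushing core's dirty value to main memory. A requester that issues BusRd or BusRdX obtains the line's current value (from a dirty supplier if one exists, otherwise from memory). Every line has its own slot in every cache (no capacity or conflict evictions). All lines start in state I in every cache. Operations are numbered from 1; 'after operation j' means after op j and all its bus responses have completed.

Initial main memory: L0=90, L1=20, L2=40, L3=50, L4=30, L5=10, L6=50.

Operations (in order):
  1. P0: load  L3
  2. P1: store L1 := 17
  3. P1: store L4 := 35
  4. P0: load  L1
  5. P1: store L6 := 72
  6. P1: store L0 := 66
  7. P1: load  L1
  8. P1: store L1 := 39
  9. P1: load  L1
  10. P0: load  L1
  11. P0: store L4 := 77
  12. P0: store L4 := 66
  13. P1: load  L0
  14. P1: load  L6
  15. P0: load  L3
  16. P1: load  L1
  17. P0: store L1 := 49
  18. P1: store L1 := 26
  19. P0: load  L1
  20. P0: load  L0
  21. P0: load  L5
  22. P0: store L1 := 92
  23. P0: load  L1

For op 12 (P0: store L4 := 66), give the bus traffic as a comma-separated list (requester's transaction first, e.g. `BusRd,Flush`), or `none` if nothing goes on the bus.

bus = none

step 1: P0: load  L3  ⟶  EI  (L3)  txn=BusRd  M[L3]=50
step 2: P1: store L1 := 17  ⟶  IM  (L1)  txn=BusRdX  M[L1]=20
step 3: P1: store L4 := 35  ⟶  IM  (L4)  txn=BusRdX  M[L4]=30
step 4: P0: load  L1  ⟶  SS  (L1)  txn=BusRd+Flush  M[L1]=17
step 5: P1: store L6 := 72  ⟶  IM  (L6)  txn=BusRdX  M[L6]=50
step 6: P1: store L0 := 66  ⟶  IM  (L0)  txn=BusRdX  M[L0]=90
step 7: P1: load  L1  ⟶  SS  (L1)  txn=∅  M[L1]=17
step 8: P1: store L1 := 39  ⟶  IM  (L1)  txn=BusUpgr  M[L1]=17
step 9: P1: load  L1  ⟶  IM  (L1)  txn=∅  M[L1]=17
step 10: P0: load  L1  ⟶  SS  (L1)  txn=BusRd+Flush  M[L1]=39
step 11: P0: store L4 := 77  ⟶  MI  (L4)  txn=BusRdX+Flush  M[L4]=35
step 12: P0: store L4 := 66  ⟶  MI  (L4)  txn=∅  M[L4]=35
step 13: P1: load  L0  ⟶  IM  (L0)  txn=∅  M[L0]=90
step 14: P1: load  L6  ⟶  IM  (L6)  txn=∅  M[L6]=50
step 15: P0: load  L3  ⟶  EI  (L3)  txn=∅  M[L3]=50
step 16: P1: load  L1  ⟶  SS  (L1)  txn=∅  M[L1]=39
step 17: P0: store L1 := 49  ⟶  MI  (L1)  txn=BusUpgr  M[L1]=39
step 18: P1: store L1 := 26  ⟶  IM  (L1)  txn=BusRdX+Flush  M[L1]=49
step 19: P0: load  L1  ⟶  SS  (L1)  txn=BusRd+Flush  M[L1]=26
step 20: P0: load  L0  ⟶  SS  (L0)  txn=BusRd+Flush  M[L0]=66
step 21: P0: load  L5  ⟶  EI  (L5)  txn=BusRd  M[L5]=10
step 22: P0: store L1 := 92  ⟶  MI  (L1)  txn=BusUpgr  M[L1]=26
step 23: P0: load  L1  ⟶  MI  (L1)  txn=∅  M[L1]=26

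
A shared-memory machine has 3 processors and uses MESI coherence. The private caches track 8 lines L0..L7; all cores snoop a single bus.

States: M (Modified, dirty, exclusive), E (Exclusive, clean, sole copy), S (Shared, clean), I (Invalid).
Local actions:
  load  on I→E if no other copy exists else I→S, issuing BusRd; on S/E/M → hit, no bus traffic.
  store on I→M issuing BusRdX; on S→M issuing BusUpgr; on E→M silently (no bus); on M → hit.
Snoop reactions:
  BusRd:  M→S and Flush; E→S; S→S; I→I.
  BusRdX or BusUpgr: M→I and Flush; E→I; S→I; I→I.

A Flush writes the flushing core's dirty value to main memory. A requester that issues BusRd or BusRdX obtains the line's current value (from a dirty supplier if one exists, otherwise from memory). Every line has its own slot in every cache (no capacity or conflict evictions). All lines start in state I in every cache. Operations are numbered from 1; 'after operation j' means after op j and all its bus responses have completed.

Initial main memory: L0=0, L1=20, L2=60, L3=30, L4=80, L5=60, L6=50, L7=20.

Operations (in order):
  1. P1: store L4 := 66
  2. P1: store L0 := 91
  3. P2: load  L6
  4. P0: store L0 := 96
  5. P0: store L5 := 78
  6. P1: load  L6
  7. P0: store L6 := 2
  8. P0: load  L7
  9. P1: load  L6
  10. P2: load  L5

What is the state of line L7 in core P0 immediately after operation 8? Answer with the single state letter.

1. P1: store L4 := 66  bus=[BusRdX]  L4: P0=I P1=M P2=I  mem[L4]=80
2. P1: store L0 := 91  bus=[BusRdX]  L0: P0=I P1=M P2=I  mem[L0]=0
3. P2: load  L6  bus=[BusRd]  L6: P0=I P1=I P2=E  mem[L6]=50
4. P0: store L0 := 96  bus=[BusRdX,Flush]  L0: P0=M P1=I P2=I  mem[L0]=91
5. P0: store L5 := 78  bus=[BusRdX]  L5: P0=M P1=I P2=I  mem[L5]=60
6. P1: load  L6  bus=[BusRd]  L6: P0=I P1=S P2=S  mem[L6]=50
7. P0: store L6 := 2  bus=[BusRdX]  L6: P0=M P1=I P2=I  mem[L6]=50
8. P0: load  L7  bus=[BusRd]  L7: P0=E P1=I P2=I  mem[L7]=20
9. P1: load  L6  bus=[BusRd,Flush]  L6: P0=S P1=S P2=I  mem[L6]=2
10. P2: load  L5  bus=[BusRd,Flush]  L5: P0=S P1=I P2=S  mem[L5]=78

state = E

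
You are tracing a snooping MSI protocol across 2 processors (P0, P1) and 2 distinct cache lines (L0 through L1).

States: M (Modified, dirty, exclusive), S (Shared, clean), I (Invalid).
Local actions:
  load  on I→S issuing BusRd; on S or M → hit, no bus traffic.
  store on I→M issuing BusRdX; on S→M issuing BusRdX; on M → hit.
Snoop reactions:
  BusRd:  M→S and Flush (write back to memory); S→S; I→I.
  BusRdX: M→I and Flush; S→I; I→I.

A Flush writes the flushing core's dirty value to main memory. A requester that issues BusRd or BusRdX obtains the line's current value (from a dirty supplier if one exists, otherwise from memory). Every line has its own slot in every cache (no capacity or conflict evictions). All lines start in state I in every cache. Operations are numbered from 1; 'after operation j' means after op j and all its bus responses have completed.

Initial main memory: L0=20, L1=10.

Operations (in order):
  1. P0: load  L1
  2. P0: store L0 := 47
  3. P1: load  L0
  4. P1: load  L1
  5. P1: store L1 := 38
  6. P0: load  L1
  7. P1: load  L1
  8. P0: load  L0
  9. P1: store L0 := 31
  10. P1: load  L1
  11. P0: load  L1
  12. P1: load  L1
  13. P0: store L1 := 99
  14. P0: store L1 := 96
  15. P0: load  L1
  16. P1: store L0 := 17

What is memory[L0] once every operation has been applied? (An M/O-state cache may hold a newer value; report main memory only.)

memory[L0] = 47

  op1 P0: load  L1 → S/I on L1; bus BusRd; mem=10
  op2 P0: store L0 := 47 → M/I on L0; bus BusRdX; mem=20
  op3 P1: load  L0 → S/S on L0; bus BusRd Flush; mem=47
  op4 P1: load  L1 → S/S on L1; bus BusRd; mem=10
  op5 P1: store L1 := 38 → I/M on L1; bus BusRdX; mem=10
  op6 P0: load  L1 → S/S on L1; bus BusRd Flush; mem=38
  op7 P1: load  L1 → S/S on L1; bus (none); mem=38
  op8 P0: load  L0 → S/S on L0; bus (none); mem=47
  op9 P1: store L0 := 31 → I/M on L0; bus BusRdX; mem=47
  op10 P1: load  L1 → S/S on L1; bus (none); mem=38
  op11 P0: load  L1 → S/S on L1; bus (none); mem=38
  op12 P1: load  L1 → S/S on L1; bus (none); mem=38
  op13 P0: store L1 := 99 → M/I on L1; bus BusRdX; mem=38
  op14 P0: store L1 := 96 → M/I on L1; bus (none); mem=38
  op15 P0: load  L1 → M/I on L1; bus (none); mem=38
  op16 P1: store L0 := 17 → I/M on L0; bus (none); mem=47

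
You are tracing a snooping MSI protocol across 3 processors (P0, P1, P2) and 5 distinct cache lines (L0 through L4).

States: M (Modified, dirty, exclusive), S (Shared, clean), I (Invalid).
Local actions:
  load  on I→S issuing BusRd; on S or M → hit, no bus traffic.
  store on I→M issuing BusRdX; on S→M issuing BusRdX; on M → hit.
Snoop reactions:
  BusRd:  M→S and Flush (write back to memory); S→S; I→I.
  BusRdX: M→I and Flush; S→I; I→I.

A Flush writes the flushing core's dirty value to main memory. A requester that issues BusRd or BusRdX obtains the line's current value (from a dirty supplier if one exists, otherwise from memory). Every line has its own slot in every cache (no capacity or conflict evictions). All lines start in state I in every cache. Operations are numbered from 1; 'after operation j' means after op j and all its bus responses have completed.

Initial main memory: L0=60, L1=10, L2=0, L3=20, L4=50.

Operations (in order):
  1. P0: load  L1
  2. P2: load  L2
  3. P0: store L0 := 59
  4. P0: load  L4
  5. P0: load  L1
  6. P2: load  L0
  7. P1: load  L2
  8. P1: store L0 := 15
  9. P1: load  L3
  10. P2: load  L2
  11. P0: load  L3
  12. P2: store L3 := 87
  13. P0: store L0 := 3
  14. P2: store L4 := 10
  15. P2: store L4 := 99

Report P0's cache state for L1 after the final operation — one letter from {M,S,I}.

state = S

[1] P0: load  L1 | P0:S(10), P1:I, P2:I | bus: BusRd
[2] P2: load  L2 | P0:I, P1:I, P2:S(0) | bus: BusRd
[3] P0: store L0 := 59 | P0:M(59), P1:I, P2:I | bus: BusRdX
[4] P0: load  L4 | P0:S(50), P1:I, P2:I | bus: BusRd
[5] P0: load  L1 | P0:S(10), P1:I, P2:I | bus: none
[6] P2: load  L0 | P0:S(59), P1:I, P2:S(59) | bus: BusRd,Flush
[7] P1: load  L2 | P0:I, P1:S(0), P2:S(0) | bus: BusRd
[8] P1: store L0 := 15 | P0:I, P1:M(15), P2:I | bus: BusRdX
[9] P1: load  L3 | P0:I, P1:S(20), P2:I | bus: BusRd
[10] P2: load  L2 | P0:I, P1:S(0), P2:S(0) | bus: none
[11] P0: load  L3 | P0:S(20), P1:S(20), P2:I | bus: BusRd
[12] P2: store L3 := 87 | P0:I, P1:I, P2:M(87) | bus: BusRdX
[13] P0: store L0 := 3 | P0:M(3), P1:I, P2:I | bus: BusRdX,Flush
[14] P2: store L4 := 10 | P0:I, P1:I, P2:M(10) | bus: BusRdX
[15] P2: store L4 := 99 | P0:I, P1:I, P2:M(99) | bus: none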